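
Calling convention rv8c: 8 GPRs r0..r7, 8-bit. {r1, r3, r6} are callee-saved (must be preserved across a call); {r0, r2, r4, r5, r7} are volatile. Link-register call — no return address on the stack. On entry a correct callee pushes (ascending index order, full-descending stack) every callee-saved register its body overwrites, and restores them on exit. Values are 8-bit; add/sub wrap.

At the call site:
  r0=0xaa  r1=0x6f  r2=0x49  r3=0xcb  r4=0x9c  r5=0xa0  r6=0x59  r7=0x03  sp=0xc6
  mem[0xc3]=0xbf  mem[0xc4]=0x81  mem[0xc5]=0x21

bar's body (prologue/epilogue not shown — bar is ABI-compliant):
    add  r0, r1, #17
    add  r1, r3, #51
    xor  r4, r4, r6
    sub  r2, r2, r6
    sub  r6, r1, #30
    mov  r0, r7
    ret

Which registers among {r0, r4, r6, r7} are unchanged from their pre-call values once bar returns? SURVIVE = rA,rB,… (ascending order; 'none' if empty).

SURVIVE = r6,r7

prologue: push r1 → mem[0xc5]=0x6f, sp=0xc5
prologue: push r6 → mem[0xc4]=0x59, sp=0xc4
body[0] add  r0, r1, #17 → r0=0x80
body[1] add  r1, r3, #51 → r1=0xfe
body[2] xor  r4, r4, r6 → r4=0xc5
body[3] sub  r2, r2, r6 → r2=0xf0
body[4] sub  r6, r1, #30 → r6=0xe0
body[5] mov  r0, r7 → r0=0x03
epilogue: pop r6=0x59, sp=0xc5
epilogue: pop r1=0x6f, sp=0xc6
r0: caller-saved, written=True
r4: caller-saved, written=True
r6: callee-saved, written=True
r7: caller-saved, written=False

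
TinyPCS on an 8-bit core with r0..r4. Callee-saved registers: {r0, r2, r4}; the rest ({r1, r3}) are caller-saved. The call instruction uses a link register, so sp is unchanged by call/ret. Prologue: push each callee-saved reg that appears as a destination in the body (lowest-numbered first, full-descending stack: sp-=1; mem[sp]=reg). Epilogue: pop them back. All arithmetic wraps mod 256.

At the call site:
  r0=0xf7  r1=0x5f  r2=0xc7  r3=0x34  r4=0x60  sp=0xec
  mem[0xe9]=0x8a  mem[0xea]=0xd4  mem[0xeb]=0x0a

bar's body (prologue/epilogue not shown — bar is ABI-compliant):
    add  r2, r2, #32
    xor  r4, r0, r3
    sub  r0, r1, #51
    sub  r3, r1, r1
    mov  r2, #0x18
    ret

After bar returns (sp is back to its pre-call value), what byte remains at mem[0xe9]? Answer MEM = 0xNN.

prologue: push r0 -> mem[0xeb]=0xf7, sp=0xeb
prologue: push r2 -> mem[0xea]=0xc7, sp=0xea
prologue: push r4 -> mem[0xe9]=0x60, sp=0xe9
body[0] add  r2, r2, #32 -> r2=0xe7
body[1] xor  r4, r0, r3 -> r4=0xc3
body[2] sub  r0, r1, #51 -> r0=0x2c
body[3] sub  r3, r1, r1 -> r3=0x00
body[4] mov  r2, #0x18 -> r2=0x18
epilogue: pop r4=0x60, sp=0xea
epilogue: pop r2=0xc7, sp=0xeb
epilogue: pop r0=0xf7, sp=0xec
prologue pushed ['r0', 'r2', 'r4'] at ['0xeb', '0xea', '0xe9']

MEM = 0x60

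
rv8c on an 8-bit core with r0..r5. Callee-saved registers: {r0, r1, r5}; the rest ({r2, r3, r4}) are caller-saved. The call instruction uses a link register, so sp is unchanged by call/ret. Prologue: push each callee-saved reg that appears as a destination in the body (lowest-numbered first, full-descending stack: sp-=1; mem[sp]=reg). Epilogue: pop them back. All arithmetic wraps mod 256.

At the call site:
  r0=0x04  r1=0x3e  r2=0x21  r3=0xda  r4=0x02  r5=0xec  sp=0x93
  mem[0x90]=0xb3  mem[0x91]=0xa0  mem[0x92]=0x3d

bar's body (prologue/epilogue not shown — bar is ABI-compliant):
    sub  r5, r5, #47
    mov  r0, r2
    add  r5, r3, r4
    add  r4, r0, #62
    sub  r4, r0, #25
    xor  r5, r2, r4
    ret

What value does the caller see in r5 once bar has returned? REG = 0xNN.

prologue: push r0 → mem[0x92]=0x04, sp=0x92
prologue: push r5 → mem[0x91]=0xec, sp=0x91
body[0] sub  r5, r5, #47 → r5=0xbd
body[1] mov  r0, r2 → r0=0x21
body[2] add  r5, r3, r4 → r5=0xdc
body[3] add  r4, r0, #62 → r4=0x5f
body[4] sub  r4, r0, #25 → r4=0x08
body[5] xor  r5, r2, r4 → r5=0x29
epilogue: pop r5=0xec, sp=0x92
epilogue: pop r0=0x04, sp=0x93
r5 is callee-saved → restored

REG = 0xec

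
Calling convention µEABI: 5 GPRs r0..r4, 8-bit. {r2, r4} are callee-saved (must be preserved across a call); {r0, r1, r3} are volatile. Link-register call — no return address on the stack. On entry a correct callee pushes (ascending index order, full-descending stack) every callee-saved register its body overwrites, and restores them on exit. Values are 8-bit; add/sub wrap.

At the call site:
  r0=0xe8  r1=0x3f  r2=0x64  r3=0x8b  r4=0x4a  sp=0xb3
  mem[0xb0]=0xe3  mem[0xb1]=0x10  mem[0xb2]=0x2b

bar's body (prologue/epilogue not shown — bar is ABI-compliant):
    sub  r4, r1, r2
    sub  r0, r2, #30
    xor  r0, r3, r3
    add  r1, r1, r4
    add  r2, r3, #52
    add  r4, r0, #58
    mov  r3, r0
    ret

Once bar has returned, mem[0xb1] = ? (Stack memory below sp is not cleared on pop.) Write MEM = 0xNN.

prologue: push r2 → mem[0xb2]=0x64, sp=0xb2
prologue: push r4 → mem[0xb1]=0x4a, sp=0xb1
body[0] sub  r4, r1, r2 → r4=0xdb
body[1] sub  r0, r2, #30 → r0=0x46
body[2] xor  r0, r3, r3 → r0=0x00
body[3] add  r1, r1, r4 → r1=0x1a
body[4] add  r2, r3, #52 → r2=0xbf
body[5] add  r4, r0, #58 → r4=0x3a
body[6] mov  r3, r0 → r3=0x00
epilogue: pop r4=0x4a, sp=0xb2
epilogue: pop r2=0x64, sp=0xb3
prologue pushed ['r2', 'r4'] at ['0xb2', '0xb1']

MEM = 0x4a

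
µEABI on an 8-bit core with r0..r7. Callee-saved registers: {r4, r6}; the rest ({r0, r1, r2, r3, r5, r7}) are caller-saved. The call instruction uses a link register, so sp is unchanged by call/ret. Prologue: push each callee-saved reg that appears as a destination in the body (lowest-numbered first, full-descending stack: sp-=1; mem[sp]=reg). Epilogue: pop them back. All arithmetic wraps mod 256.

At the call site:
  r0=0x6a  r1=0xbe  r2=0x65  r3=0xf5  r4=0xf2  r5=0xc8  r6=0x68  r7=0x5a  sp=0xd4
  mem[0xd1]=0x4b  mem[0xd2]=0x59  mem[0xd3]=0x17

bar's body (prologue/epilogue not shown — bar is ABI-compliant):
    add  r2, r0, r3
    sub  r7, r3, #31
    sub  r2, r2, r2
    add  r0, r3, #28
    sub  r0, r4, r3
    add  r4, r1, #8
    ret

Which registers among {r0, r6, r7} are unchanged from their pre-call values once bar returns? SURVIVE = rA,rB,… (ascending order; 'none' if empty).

SURVIVE = r6

prologue: push r4 -> mem[0xd3]=0xf2, sp=0xd3
body[0] add  r2, r0, r3 -> r2=0x5f
body[1] sub  r7, r3, #31 -> r7=0xd6
body[2] sub  r2, r2, r2 -> r2=0x00
body[3] add  r0, r3, #28 -> r0=0x11
body[4] sub  r0, r4, r3 -> r0=0xfd
body[5] add  r4, r1, #8 -> r4=0xc6
epilogue: pop r4=0xf2, sp=0xd4
r0: caller-saved, written=True
r6: callee-saved, written=False
r7: caller-saved, written=True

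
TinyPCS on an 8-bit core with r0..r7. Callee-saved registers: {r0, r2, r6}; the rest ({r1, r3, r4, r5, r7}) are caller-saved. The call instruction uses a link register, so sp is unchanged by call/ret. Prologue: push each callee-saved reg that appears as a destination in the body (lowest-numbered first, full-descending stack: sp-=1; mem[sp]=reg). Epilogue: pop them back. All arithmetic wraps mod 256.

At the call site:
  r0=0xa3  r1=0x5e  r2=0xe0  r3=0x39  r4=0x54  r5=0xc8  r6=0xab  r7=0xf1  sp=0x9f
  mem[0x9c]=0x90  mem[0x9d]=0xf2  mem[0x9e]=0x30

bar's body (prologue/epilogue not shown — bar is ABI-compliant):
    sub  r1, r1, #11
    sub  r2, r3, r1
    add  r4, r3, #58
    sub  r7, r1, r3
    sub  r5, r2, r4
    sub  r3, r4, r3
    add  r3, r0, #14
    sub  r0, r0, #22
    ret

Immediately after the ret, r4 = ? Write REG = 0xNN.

prologue: push r0 → mem[0x9e]=0xa3, sp=0x9e
prologue: push r2 → mem[0x9d]=0xe0, sp=0x9d
body[0] sub  r1, r1, #11 → r1=0x53
body[1] sub  r2, r3, r1 → r2=0xe6
body[2] add  r4, r3, #58 → r4=0x73
body[3] sub  r7, r1, r3 → r7=0x1a
body[4] sub  r5, r2, r4 → r5=0x73
body[5] sub  r3, r4, r3 → r3=0x3a
body[6] add  r3, r0, #14 → r3=0xb1
body[7] sub  r0, r0, #22 → r0=0x8d
epilogue: pop r2=0xe0, sp=0x9e
epilogue: pop r0=0xa3, sp=0x9f
r4 is caller-saved → body value

REG = 0x73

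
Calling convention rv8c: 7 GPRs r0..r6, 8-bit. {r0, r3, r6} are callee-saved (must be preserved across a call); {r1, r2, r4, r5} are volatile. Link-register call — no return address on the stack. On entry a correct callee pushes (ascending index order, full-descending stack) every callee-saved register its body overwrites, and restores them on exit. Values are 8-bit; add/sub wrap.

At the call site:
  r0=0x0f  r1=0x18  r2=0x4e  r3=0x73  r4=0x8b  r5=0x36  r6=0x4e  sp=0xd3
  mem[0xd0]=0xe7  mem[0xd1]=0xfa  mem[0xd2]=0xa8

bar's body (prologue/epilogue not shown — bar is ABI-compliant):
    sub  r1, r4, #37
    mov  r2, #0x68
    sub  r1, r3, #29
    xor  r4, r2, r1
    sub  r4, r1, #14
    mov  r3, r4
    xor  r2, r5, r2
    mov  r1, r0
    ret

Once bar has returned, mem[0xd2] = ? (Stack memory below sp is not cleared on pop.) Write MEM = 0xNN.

prologue: push r3 → mem[0xd2]=0x73, sp=0xd2
body[0] sub  r1, r4, #37 → r1=0x66
body[1] mov  r2, #0x68 → r2=0x68
body[2] sub  r1, r3, #29 → r1=0x56
body[3] xor  r4, r2, r1 → r4=0x3e
body[4] sub  r4, r1, #14 → r4=0x48
body[5] mov  r3, r4 → r3=0x48
body[6] xor  r2, r5, r2 → r2=0x5e
body[7] mov  r1, r0 → r1=0x0f
epilogue: pop r3=0x73, sp=0xd3
prologue pushed ['r3'] at ['0xd2']

MEM = 0x73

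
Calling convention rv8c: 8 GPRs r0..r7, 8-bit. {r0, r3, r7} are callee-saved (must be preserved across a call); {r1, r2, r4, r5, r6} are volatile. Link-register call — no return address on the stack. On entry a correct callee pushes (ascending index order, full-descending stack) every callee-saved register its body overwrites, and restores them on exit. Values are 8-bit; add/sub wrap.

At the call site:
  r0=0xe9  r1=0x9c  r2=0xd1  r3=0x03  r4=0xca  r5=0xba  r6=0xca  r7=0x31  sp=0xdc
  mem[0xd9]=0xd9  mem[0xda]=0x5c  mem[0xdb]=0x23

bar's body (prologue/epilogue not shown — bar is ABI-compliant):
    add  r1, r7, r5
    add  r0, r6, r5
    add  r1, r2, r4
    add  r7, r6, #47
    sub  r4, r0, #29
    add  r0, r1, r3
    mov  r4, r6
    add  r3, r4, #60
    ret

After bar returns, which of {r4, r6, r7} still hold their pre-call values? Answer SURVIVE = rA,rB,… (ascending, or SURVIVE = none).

prologue: push r0 → mem[0xdb]=0xe9, sp=0xdb
prologue: push r3 → mem[0xda]=0x03, sp=0xda
prologue: push r7 → mem[0xd9]=0x31, sp=0xd9
body[0] add  r1, r7, r5 → r1=0xeb
body[1] add  r0, r6, r5 → r0=0x84
body[2] add  r1, r2, r4 → r1=0x9b
body[3] add  r7, r6, #47 → r7=0xf9
body[4] sub  r4, r0, #29 → r4=0x67
body[5] add  r0, r1, r3 → r0=0x9e
body[6] mov  r4, r6 → r4=0xca
body[7] add  r3, r4, #60 → r3=0x06
epilogue: pop r7=0x31, sp=0xda
epilogue: pop r3=0x03, sp=0xdb
epilogue: pop r0=0xe9, sp=0xdc
r4: caller-saved, written=True
r6: caller-saved, written=False
r7: callee-saved, written=True

SURVIVE = r4,r6,r7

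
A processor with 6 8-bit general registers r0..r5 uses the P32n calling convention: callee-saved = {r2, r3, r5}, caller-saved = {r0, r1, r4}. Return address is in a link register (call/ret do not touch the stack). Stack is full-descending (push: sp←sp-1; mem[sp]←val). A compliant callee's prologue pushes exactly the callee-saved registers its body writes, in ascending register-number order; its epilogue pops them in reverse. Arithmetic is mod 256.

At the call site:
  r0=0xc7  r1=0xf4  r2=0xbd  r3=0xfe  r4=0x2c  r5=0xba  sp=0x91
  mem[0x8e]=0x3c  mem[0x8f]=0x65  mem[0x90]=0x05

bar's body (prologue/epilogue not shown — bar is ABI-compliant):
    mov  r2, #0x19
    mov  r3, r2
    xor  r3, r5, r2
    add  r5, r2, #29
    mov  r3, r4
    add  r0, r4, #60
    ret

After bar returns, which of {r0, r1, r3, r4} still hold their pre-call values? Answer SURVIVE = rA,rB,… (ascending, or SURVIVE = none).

SURVIVE = r1,r3,r4

prologue: push r2 → mem[0x90]=0xbd, sp=0x90
prologue: push r3 → mem[0x8f]=0xfe, sp=0x8f
prologue: push r5 → mem[0x8e]=0xba, sp=0x8e
body[0] mov  r2, #0x19 → r2=0x19
body[1] mov  r3, r2 → r3=0x19
body[2] xor  r3, r5, r2 → r3=0xa3
body[3] add  r5, r2, #29 → r5=0x36
body[4] mov  r3, r4 → r3=0x2c
body[5] add  r0, r4, #60 → r0=0x68
epilogue: pop r5=0xba, sp=0x8f
epilogue: pop r3=0xfe, sp=0x90
epilogue: pop r2=0xbd, sp=0x91
r0: caller-saved, written=True
r1: caller-saved, written=False
r3: callee-saved, written=True
r4: caller-saved, written=False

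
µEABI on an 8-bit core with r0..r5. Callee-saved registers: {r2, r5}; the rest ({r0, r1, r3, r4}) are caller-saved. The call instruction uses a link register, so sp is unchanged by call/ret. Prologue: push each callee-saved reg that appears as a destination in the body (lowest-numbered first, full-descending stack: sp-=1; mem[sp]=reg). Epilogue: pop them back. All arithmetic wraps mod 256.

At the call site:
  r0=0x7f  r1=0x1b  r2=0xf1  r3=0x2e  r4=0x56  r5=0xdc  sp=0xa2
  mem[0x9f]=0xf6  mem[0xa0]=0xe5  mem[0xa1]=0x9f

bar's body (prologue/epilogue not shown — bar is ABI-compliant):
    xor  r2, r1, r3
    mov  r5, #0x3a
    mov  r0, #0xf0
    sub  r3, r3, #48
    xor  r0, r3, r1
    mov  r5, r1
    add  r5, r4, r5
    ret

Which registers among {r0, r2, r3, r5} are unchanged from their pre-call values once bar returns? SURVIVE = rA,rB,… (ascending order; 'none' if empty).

SURVIVE = r2,r5

prologue: push r2 -> mem[0xa1]=0xf1, sp=0xa1
prologue: push r5 -> mem[0xa0]=0xdc, sp=0xa0
body[0] xor  r2, r1, r3 -> r2=0x35
body[1] mov  r5, #0x3a -> r5=0x3a
body[2] mov  r0, #0xf0 -> r0=0xf0
body[3] sub  r3, r3, #48 -> r3=0xfe
body[4] xor  r0, r3, r1 -> r0=0xe5
body[5] mov  r5, r1 -> r5=0x1b
body[6] add  r5, r4, r5 -> r5=0x71
epilogue: pop r5=0xdc, sp=0xa1
epilogue: pop r2=0xf1, sp=0xa2
r0: caller-saved, written=True
r2: callee-saved, written=True
r3: caller-saved, written=True
r5: callee-saved, written=True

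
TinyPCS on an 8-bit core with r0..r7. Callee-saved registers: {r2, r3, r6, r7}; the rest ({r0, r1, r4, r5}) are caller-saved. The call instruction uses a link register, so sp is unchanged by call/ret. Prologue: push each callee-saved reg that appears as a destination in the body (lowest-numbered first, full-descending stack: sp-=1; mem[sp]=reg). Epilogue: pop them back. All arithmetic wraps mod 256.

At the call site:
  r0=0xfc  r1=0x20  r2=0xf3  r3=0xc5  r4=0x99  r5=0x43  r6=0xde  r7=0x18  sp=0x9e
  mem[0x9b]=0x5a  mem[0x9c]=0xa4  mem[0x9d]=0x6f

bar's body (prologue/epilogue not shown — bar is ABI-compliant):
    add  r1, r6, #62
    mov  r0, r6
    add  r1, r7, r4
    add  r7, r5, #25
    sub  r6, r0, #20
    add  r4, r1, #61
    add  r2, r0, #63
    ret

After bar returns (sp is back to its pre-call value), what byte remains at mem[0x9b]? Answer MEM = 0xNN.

MEM = 0x18

prologue: push r2 -> mem[0x9d]=0xf3, sp=0x9d
prologue: push r6 -> mem[0x9c]=0xde, sp=0x9c
prologue: push r7 -> mem[0x9b]=0x18, sp=0x9b
body[0] add  r1, r6, #62 -> r1=0x1c
body[1] mov  r0, r6 -> r0=0xde
body[2] add  r1, r7, r4 -> r1=0xb1
body[3] add  r7, r5, #25 -> r7=0x5c
body[4] sub  r6, r0, #20 -> r6=0xca
body[5] add  r4, r1, #61 -> r4=0xee
body[6] add  r2, r0, #63 -> r2=0x1d
epilogue: pop r7=0x18, sp=0x9c
epilogue: pop r6=0xde, sp=0x9d
epilogue: pop r2=0xf3, sp=0x9e
prologue pushed ['r2', 'r6', 'r7'] at ['0x9d', '0x9c', '0x9b']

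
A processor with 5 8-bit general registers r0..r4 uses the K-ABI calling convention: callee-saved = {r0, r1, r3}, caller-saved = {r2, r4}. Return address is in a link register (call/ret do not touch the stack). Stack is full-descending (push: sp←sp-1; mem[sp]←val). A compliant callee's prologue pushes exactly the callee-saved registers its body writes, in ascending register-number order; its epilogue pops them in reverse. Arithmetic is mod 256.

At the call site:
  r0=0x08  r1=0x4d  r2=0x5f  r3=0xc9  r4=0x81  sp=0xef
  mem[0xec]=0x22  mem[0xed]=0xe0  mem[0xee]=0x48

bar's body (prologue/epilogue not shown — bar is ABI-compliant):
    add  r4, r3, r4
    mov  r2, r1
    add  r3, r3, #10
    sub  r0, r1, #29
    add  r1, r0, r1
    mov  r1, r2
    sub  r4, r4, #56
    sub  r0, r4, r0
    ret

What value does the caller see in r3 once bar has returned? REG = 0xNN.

REG = 0xc9

prologue: push r0 → mem[0xee]=0x08, sp=0xee
prologue: push r1 → mem[0xed]=0x4d, sp=0xed
prologue: push r3 → mem[0xec]=0xc9, sp=0xec
body[0] add  r4, r3, r4 → r4=0x4a
body[1] mov  r2, r1 → r2=0x4d
body[2] add  r3, r3, #10 → r3=0xd3
body[3] sub  r0, r1, #29 → r0=0x30
body[4] add  r1, r0, r1 → r1=0x7d
body[5] mov  r1, r2 → r1=0x4d
body[6] sub  r4, r4, #56 → r4=0x12
body[7] sub  r0, r4, r0 → r0=0xe2
epilogue: pop r3=0xc9, sp=0xed
epilogue: pop r1=0x4d, sp=0xee
epilogue: pop r0=0x08, sp=0xef
r3 is callee-saved → restored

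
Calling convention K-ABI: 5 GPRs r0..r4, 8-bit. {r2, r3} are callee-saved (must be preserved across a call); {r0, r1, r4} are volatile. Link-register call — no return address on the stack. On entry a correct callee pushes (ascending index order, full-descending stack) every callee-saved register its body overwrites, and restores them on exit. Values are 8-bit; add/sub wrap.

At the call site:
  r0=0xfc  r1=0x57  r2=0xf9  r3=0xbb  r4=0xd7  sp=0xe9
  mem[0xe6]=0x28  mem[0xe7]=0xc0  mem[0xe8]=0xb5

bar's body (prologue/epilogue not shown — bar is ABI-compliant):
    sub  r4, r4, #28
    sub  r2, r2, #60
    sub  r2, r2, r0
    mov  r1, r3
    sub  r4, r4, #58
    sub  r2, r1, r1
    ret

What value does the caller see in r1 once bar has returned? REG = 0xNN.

REG = 0xbb

prologue: push r2 -> mem[0xe8]=0xf9, sp=0xe8
body[0] sub  r4, r4, #28 -> r4=0xbb
body[1] sub  r2, r2, #60 -> r2=0xbd
body[2] sub  r2, r2, r0 -> r2=0xc1
body[3] mov  r1, r3 -> r1=0xbb
body[4] sub  r4, r4, #58 -> r4=0x81
body[5] sub  r2, r1, r1 -> r2=0x00
epilogue: pop r2=0xf9, sp=0xe9
r1 is caller-saved -> body value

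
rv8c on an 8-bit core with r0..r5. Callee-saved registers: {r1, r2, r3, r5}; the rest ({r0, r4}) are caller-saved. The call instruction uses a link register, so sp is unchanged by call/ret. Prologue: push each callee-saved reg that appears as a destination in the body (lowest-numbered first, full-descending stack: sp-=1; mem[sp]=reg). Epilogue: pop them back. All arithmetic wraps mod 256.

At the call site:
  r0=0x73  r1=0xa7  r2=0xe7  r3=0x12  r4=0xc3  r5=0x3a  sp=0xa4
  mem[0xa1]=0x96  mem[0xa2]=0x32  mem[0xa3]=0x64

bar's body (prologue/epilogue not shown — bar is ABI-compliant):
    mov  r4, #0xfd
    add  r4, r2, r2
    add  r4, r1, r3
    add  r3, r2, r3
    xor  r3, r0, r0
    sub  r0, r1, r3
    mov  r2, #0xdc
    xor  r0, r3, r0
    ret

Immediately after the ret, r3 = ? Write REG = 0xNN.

prologue: push r2 -> mem[0xa3]=0xe7, sp=0xa3
prologue: push r3 -> mem[0xa2]=0x12, sp=0xa2
body[0] mov  r4, #0xfd -> r4=0xfd
body[1] add  r4, r2, r2 -> r4=0xce
body[2] add  r4, r1, r3 -> r4=0xb9
body[3] add  r3, r2, r3 -> r3=0xf9
body[4] xor  r3, r0, r0 -> r3=0x00
body[5] sub  r0, r1, r3 -> r0=0xa7
body[6] mov  r2, #0xdc -> r2=0xdc
body[7] xor  r0, r3, r0 -> r0=0xa7
epilogue: pop r3=0x12, sp=0xa3
epilogue: pop r2=0xe7, sp=0xa4
r3 is callee-saved -> restored

REG = 0x12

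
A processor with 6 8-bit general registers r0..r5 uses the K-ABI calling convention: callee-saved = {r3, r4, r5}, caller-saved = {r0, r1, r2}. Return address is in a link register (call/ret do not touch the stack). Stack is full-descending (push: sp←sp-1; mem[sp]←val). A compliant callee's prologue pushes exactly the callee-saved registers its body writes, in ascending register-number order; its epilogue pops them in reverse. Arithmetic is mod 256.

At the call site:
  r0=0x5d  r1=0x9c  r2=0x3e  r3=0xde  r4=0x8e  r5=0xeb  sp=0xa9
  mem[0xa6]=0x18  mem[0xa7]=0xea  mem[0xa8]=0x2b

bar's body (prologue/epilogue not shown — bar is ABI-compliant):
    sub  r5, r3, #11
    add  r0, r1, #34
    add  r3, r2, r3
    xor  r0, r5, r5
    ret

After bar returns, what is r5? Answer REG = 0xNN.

prologue: push r3 -> mem[0xa8]=0xde, sp=0xa8
prologue: push r5 -> mem[0xa7]=0xeb, sp=0xa7
body[0] sub  r5, r3, #11 -> r5=0xd3
body[1] add  r0, r1, #34 -> r0=0xbe
body[2] add  r3, r2, r3 -> r3=0x1c
body[3] xor  r0, r5, r5 -> r0=0x00
epilogue: pop r5=0xeb, sp=0xa8
epilogue: pop r3=0xde, sp=0xa9
r5 is callee-saved -> restored

REG = 0xeb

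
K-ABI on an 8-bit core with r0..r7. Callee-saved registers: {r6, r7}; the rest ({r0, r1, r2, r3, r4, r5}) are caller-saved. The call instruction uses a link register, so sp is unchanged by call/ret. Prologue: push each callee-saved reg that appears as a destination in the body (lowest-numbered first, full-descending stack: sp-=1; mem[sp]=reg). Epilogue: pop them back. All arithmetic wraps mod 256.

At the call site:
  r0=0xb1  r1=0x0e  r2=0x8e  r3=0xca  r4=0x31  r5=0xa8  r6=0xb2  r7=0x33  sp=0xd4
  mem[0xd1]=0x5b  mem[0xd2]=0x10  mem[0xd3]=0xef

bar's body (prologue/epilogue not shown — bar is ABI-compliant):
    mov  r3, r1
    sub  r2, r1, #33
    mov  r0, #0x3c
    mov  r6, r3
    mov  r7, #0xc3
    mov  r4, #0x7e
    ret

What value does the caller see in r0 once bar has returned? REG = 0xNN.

prologue: push r6 → mem[0xd3]=0xb2, sp=0xd3
prologue: push r7 → mem[0xd2]=0x33, sp=0xd2
body[0] mov  r3, r1 → r3=0x0e
body[1] sub  r2, r1, #33 → r2=0xed
body[2] mov  r0, #0x3c → r0=0x3c
body[3] mov  r6, r3 → r6=0x0e
body[4] mov  r7, #0xc3 → r7=0xc3
body[5] mov  r4, #0x7e → r4=0x7e
epilogue: pop r7=0x33, sp=0xd3
epilogue: pop r6=0xb2, sp=0xd4
r0 is caller-saved → body value

REG = 0x3c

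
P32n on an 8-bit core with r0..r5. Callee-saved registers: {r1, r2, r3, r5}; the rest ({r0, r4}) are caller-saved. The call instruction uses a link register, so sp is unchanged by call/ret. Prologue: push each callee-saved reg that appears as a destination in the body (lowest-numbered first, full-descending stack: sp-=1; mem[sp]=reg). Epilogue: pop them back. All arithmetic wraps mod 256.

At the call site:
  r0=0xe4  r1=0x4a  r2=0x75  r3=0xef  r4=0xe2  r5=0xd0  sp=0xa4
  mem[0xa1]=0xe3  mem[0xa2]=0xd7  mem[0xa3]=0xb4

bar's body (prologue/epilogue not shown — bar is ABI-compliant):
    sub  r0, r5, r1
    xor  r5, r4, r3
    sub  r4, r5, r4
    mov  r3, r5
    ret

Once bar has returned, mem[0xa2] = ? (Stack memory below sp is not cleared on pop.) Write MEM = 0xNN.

prologue: push r3 -> mem[0xa3]=0xef, sp=0xa3
prologue: push r5 -> mem[0xa2]=0xd0, sp=0xa2
body[0] sub  r0, r5, r1 -> r0=0x86
body[1] xor  r5, r4, r3 -> r5=0x0d
body[2] sub  r4, r5, r4 -> r4=0x2b
body[3] mov  r3, r5 -> r3=0x0d
epilogue: pop r5=0xd0, sp=0xa3
epilogue: pop r3=0xef, sp=0xa4
prologue pushed ['r3', 'r5'] at ['0xa3', '0xa2']

MEM = 0xd0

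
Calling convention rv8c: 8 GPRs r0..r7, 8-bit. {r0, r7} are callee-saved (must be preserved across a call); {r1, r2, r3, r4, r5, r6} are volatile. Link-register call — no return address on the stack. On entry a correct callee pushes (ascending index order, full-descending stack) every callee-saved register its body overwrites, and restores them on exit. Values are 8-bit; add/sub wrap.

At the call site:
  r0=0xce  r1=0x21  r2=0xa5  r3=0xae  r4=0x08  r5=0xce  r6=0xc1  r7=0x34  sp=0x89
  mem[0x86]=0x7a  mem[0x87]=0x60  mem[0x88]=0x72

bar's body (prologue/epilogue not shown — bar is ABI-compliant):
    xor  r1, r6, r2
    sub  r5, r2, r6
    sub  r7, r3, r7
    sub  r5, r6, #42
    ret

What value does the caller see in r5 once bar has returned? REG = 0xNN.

prologue: push r7 → mem[0x88]=0x34, sp=0x88
body[0] xor  r1, r6, r2 → r1=0x64
body[1] sub  r5, r2, r6 → r5=0xe4
body[2] sub  r7, r3, r7 → r7=0x7a
body[3] sub  r5, r6, #42 → r5=0x97
epilogue: pop r7=0x34, sp=0x89
r5 is caller-saved → body value

REG = 0x97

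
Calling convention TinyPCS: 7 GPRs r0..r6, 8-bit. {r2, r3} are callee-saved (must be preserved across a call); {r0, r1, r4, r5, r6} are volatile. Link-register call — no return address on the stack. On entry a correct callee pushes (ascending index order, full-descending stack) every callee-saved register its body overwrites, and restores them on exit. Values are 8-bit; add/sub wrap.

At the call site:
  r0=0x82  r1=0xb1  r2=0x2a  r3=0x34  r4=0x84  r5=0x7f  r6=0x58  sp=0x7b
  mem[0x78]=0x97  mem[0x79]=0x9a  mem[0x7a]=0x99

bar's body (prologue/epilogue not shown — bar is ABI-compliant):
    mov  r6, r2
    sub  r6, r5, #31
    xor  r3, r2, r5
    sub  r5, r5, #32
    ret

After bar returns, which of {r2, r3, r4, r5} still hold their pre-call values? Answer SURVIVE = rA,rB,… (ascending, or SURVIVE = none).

prologue: push r3 -> mem[0x7a]=0x34, sp=0x7a
body[0] mov  r6, r2 -> r6=0x2a
body[1] sub  r6, r5, #31 -> r6=0x60
body[2] xor  r3, r2, r5 -> r3=0x55
body[3] sub  r5, r5, #32 -> r5=0x5f
epilogue: pop r3=0x34, sp=0x7b
r2: callee-saved, written=False
r3: callee-saved, written=True
r4: caller-saved, written=False
r5: caller-saved, written=True

SURVIVE = r2,r3,r4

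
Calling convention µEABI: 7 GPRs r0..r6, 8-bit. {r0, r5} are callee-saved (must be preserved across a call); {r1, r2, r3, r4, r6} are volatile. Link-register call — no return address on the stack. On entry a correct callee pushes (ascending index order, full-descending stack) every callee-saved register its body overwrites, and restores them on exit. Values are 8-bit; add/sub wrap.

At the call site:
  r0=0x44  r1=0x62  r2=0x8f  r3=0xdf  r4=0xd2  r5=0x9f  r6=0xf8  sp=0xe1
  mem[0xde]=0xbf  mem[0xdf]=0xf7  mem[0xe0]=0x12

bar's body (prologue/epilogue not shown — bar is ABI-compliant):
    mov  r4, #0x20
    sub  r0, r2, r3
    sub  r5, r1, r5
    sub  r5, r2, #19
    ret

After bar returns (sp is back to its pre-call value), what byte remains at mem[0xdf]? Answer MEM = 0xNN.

MEM = 0x9f

prologue: push r0 → mem[0xe0]=0x44, sp=0xe0
prologue: push r5 → mem[0xdf]=0x9f, sp=0xdf
body[0] mov  r4, #0x20 → r4=0x20
body[1] sub  r0, r2, r3 → r0=0xb0
body[2] sub  r5, r1, r5 → r5=0xc3
body[3] sub  r5, r2, #19 → r5=0x7c
epilogue: pop r5=0x9f, sp=0xe0
epilogue: pop r0=0x44, sp=0xe1
prologue pushed ['r0', 'r5'] at ['0xe0', '0xdf']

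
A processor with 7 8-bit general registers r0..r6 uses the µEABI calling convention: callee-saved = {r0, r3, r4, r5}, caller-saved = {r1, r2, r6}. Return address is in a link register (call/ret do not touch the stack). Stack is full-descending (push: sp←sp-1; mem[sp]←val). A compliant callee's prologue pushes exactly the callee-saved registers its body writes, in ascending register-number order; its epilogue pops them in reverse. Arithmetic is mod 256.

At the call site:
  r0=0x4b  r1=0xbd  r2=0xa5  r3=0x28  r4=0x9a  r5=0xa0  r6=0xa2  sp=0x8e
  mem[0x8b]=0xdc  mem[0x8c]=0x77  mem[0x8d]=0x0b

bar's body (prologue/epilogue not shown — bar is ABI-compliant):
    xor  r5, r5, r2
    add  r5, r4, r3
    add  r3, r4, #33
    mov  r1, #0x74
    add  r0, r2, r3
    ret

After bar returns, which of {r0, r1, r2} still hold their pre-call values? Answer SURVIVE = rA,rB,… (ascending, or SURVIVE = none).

SURVIVE = r0,r2

prologue: push r0 -> mem[0x8d]=0x4b, sp=0x8d
prologue: push r3 -> mem[0x8c]=0x28, sp=0x8c
prologue: push r5 -> mem[0x8b]=0xa0, sp=0x8b
body[0] xor  r5, r5, r2 -> r5=0x05
body[1] add  r5, r4, r3 -> r5=0xc2
body[2] add  r3, r4, #33 -> r3=0xbb
body[3] mov  r1, #0x74 -> r1=0x74
body[4] add  r0, r2, r3 -> r0=0x60
epilogue: pop r5=0xa0, sp=0x8c
epilogue: pop r3=0x28, sp=0x8d
epilogue: pop r0=0x4b, sp=0x8e
r0: callee-saved, written=True
r1: caller-saved, written=True
r2: caller-saved, written=False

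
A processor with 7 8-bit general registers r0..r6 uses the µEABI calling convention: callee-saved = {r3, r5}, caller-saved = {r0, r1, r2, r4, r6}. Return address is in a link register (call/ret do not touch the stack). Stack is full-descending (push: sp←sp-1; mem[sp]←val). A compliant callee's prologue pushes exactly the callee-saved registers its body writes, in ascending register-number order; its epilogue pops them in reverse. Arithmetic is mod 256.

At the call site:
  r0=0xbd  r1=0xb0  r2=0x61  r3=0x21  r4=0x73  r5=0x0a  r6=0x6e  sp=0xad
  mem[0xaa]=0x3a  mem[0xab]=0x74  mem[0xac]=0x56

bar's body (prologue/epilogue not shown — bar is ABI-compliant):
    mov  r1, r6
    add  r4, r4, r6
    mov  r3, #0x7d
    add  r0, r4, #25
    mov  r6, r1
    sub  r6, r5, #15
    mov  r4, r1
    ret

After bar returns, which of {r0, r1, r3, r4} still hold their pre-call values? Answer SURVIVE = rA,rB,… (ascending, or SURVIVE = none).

SURVIVE = r3

prologue: push r3 -> mem[0xac]=0x21, sp=0xac
body[0] mov  r1, r6 -> r1=0x6e
body[1] add  r4, r4, r6 -> r4=0xe1
body[2] mov  r3, #0x7d -> r3=0x7d
body[3] add  r0, r4, #25 -> r0=0xfa
body[4] mov  r6, r1 -> r6=0x6e
body[5] sub  r6, r5, #15 -> r6=0xfb
body[6] mov  r4, r1 -> r4=0x6e
epilogue: pop r3=0x21, sp=0xad
r0: caller-saved, written=True
r1: caller-saved, written=True
r3: callee-saved, written=True
r4: caller-saved, written=True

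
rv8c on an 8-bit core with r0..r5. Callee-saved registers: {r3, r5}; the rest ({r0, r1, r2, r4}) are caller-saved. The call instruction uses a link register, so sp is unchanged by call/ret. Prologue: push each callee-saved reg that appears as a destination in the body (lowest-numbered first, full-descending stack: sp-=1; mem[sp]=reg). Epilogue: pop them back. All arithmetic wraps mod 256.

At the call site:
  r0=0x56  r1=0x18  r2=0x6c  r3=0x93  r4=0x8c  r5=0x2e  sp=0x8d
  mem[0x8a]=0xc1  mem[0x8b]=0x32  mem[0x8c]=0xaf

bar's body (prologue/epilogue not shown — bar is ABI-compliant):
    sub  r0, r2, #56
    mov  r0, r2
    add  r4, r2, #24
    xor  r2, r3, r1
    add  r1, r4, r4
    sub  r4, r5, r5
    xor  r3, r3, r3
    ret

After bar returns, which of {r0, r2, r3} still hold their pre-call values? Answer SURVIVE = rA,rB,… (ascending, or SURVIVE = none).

SURVIVE = r3

prologue: push r3 → mem[0x8c]=0x93, sp=0x8c
body[0] sub  r0, r2, #56 → r0=0x34
body[1] mov  r0, r2 → r0=0x6c
body[2] add  r4, r2, #24 → r4=0x84
body[3] xor  r2, r3, r1 → r2=0x8b
body[4] add  r1, r4, r4 → r1=0x08
body[5] sub  r4, r5, r5 → r4=0x00
body[6] xor  r3, r3, r3 → r3=0x00
epilogue: pop r3=0x93, sp=0x8d
r0: caller-saved, written=True
r2: caller-saved, written=True
r3: callee-saved, written=True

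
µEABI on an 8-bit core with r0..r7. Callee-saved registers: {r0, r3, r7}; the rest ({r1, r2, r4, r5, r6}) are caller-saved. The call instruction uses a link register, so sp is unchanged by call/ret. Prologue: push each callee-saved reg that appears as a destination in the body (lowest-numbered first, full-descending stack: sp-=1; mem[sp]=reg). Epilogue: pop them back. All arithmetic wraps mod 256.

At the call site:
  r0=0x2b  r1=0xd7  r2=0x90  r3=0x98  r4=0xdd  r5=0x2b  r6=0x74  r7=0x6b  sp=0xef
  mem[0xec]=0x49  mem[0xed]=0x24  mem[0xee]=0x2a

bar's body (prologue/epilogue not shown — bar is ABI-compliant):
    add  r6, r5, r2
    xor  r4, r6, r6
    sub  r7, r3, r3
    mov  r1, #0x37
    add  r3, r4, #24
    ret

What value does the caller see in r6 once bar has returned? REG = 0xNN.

REG = 0xbb

prologue: push r3 -> mem[0xee]=0x98, sp=0xee
prologue: push r7 -> mem[0xed]=0x6b, sp=0xed
body[0] add  r6, r5, r2 -> r6=0xbb
body[1] xor  r4, r6, r6 -> r4=0x00
body[2] sub  r7, r3, r3 -> r7=0x00
body[3] mov  r1, #0x37 -> r1=0x37
body[4] add  r3, r4, #24 -> r3=0x18
epilogue: pop r7=0x6b, sp=0xee
epilogue: pop r3=0x98, sp=0xef
r6 is caller-saved -> body value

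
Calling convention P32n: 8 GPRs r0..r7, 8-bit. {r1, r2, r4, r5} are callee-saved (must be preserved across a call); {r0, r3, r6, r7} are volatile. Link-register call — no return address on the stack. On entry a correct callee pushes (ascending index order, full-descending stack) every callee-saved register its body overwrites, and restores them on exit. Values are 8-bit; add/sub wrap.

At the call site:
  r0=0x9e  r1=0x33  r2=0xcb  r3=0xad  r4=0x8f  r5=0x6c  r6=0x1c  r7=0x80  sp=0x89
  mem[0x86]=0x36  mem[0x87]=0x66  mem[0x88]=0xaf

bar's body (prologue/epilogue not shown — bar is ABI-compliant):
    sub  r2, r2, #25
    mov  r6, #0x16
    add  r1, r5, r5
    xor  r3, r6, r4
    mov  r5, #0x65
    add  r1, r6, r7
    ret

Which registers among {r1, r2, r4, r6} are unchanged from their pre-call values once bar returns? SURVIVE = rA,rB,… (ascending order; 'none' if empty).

prologue: push r1 -> mem[0x88]=0x33, sp=0x88
prologue: push r2 -> mem[0x87]=0xcb, sp=0x87
prologue: push r5 -> mem[0x86]=0x6c, sp=0x86
body[0] sub  r2, r2, #25 -> r2=0xb2
body[1] mov  r6, #0x16 -> r6=0x16
body[2] add  r1, r5, r5 -> r1=0xd8
body[3] xor  r3, r6, r4 -> r3=0x99
body[4] mov  r5, #0x65 -> r5=0x65
body[5] add  r1, r6, r7 -> r1=0x96
epilogue: pop r5=0x6c, sp=0x87
epilogue: pop r2=0xcb, sp=0x88
epilogue: pop r1=0x33, sp=0x89
r1: callee-saved, written=True
r2: callee-saved, written=True
r4: callee-saved, written=False
r6: caller-saved, written=True

SURVIVE = r1,r2,r4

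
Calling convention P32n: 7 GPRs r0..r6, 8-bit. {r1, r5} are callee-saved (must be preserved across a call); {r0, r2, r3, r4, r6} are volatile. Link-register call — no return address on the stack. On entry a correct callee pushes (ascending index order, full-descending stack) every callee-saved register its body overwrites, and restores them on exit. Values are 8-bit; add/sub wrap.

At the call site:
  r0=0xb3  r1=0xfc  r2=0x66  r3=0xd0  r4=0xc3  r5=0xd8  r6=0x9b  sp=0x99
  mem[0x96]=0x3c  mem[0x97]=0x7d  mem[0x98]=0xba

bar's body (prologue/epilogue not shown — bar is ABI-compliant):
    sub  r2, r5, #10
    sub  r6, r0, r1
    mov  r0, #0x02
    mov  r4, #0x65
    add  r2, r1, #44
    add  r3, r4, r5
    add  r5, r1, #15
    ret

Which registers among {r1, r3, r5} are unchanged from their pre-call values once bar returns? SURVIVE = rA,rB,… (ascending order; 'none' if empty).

SURVIVE = r1,r5

prologue: push r5 -> mem[0x98]=0xd8, sp=0x98
body[0] sub  r2, r5, #10 -> r2=0xce
body[1] sub  r6, r0, r1 -> r6=0xb7
body[2] mov  r0, #0x02 -> r0=0x02
body[3] mov  r4, #0x65 -> r4=0x65
body[4] add  r2, r1, #44 -> r2=0x28
body[5] add  r3, r4, r5 -> r3=0x3d
body[6] add  r5, r1, #15 -> r5=0x0b
epilogue: pop r5=0xd8, sp=0x99
r1: callee-saved, written=False
r3: caller-saved, written=True
r5: callee-saved, written=True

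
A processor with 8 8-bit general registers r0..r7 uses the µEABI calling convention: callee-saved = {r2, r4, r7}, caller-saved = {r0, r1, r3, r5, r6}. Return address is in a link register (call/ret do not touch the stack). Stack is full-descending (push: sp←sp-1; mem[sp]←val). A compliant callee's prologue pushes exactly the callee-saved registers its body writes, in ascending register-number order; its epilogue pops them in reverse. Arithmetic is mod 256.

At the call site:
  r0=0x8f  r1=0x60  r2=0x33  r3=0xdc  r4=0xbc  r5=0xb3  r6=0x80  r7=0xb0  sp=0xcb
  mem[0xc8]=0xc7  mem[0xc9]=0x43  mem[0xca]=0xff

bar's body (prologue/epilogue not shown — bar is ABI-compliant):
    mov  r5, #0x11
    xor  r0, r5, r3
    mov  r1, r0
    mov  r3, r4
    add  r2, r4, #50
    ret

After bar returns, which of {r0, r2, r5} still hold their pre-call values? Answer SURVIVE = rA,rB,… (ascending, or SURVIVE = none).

prologue: push r2 → mem[0xca]=0x33, sp=0xca
body[0] mov  r5, #0x11 → r5=0x11
body[1] xor  r0, r5, r3 → r0=0xcd
body[2] mov  r1, r0 → r1=0xcd
body[3] mov  r3, r4 → r3=0xbc
body[4] add  r2, r4, #50 → r2=0xee
epilogue: pop r2=0x33, sp=0xcb
r0: caller-saved, written=True
r2: callee-saved, written=True
r5: caller-saved, written=True

SURVIVE = r2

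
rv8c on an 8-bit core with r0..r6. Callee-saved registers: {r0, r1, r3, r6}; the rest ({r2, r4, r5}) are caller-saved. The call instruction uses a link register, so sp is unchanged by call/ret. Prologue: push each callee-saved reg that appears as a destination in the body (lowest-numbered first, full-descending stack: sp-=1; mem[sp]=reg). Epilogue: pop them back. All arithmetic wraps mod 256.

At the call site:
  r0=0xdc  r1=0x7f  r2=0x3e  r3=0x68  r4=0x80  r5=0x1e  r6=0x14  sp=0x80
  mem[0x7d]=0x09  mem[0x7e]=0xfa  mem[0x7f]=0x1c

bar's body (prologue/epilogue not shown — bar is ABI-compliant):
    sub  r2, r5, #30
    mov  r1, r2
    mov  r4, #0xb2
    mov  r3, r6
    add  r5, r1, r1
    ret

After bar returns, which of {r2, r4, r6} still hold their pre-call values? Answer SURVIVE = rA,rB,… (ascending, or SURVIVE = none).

prologue: push r1 -> mem[0x7f]=0x7f, sp=0x7f
prologue: push r3 -> mem[0x7e]=0x68, sp=0x7e
body[0] sub  r2, r5, #30 -> r2=0x00
body[1] mov  r1, r2 -> r1=0x00
body[2] mov  r4, #0xb2 -> r4=0xb2
body[3] mov  r3, r6 -> r3=0x14
body[4] add  r5, r1, r1 -> r5=0x00
epilogue: pop r3=0x68, sp=0x7f
epilogue: pop r1=0x7f, sp=0x80
r2: caller-saved, written=True
r4: caller-saved, written=True
r6: callee-saved, written=False

SURVIVE = r6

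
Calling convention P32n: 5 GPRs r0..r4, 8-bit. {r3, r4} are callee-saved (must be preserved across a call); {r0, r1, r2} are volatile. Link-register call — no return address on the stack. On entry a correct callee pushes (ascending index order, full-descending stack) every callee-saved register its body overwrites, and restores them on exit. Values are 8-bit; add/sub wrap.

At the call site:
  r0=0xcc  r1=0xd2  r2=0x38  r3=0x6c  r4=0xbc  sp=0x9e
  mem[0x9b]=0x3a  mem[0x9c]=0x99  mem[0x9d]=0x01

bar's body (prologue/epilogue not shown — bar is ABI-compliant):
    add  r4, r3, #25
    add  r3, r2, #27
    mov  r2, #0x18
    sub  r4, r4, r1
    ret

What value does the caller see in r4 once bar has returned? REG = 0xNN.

REG = 0xbc

prologue: push r3 → mem[0x9d]=0x6c, sp=0x9d
prologue: push r4 → mem[0x9c]=0xbc, sp=0x9c
body[0] add  r4, r3, #25 → r4=0x85
body[1] add  r3, r2, #27 → r3=0x53
body[2] mov  r2, #0x18 → r2=0x18
body[3] sub  r4, r4, r1 → r4=0xb3
epilogue: pop r4=0xbc, sp=0x9d
epilogue: pop r3=0x6c, sp=0x9e
r4 is callee-saved → restored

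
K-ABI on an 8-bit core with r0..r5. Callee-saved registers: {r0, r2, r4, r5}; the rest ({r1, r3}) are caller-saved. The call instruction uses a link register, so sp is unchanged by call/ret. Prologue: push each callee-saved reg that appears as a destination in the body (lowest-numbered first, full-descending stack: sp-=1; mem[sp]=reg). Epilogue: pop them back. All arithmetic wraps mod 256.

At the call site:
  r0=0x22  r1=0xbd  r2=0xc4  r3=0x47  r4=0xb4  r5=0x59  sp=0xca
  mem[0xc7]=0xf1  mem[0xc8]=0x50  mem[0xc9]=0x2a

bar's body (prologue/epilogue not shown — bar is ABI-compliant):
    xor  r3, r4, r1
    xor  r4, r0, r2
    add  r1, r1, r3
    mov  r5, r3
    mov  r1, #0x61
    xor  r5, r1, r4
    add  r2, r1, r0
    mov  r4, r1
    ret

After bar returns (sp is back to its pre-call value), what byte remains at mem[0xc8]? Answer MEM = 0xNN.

prologue: push r2 -> mem[0xc9]=0xc4, sp=0xc9
prologue: push r4 -> mem[0xc8]=0xb4, sp=0xc8
prologue: push r5 -> mem[0xc7]=0x59, sp=0xc7
body[0] xor  r3, r4, r1 -> r3=0x09
body[1] xor  r4, r0, r2 -> r4=0xe6
body[2] add  r1, r1, r3 -> r1=0xc6
body[3] mov  r5, r3 -> r5=0x09
body[4] mov  r1, #0x61 -> r1=0x61
body[5] xor  r5, r1, r4 -> r5=0x87
body[6] add  r2, r1, r0 -> r2=0x83
body[7] mov  r4, r1 -> r4=0x61
epilogue: pop r5=0x59, sp=0xc8
epilogue: pop r4=0xb4, sp=0xc9
epilogue: pop r2=0xc4, sp=0xca
prologue pushed ['r2', 'r4', 'r5'] at ['0xc9', '0xc8', '0xc7']

MEM = 0xb4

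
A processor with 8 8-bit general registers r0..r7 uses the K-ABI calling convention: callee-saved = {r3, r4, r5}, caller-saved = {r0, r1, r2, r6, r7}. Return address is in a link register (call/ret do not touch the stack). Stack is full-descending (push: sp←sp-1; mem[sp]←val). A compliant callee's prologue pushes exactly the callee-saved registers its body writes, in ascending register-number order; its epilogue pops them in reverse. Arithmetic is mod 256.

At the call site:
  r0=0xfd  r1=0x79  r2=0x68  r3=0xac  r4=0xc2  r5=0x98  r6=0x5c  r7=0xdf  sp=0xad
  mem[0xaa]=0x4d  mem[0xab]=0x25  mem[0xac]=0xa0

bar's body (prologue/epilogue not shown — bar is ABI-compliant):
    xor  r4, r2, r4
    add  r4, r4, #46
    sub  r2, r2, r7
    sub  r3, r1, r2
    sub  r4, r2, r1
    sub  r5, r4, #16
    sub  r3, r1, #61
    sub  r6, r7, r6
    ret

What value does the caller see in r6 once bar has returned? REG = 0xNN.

REG = 0x83

prologue: push r3 -> mem[0xac]=0xac, sp=0xac
prologue: push r4 -> mem[0xab]=0xc2, sp=0xab
prologue: push r5 -> mem[0xaa]=0x98, sp=0xaa
body[0] xor  r4, r2, r4 -> r4=0xaa
body[1] add  r4, r4, #46 -> r4=0xd8
body[2] sub  r2, r2, r7 -> r2=0x89
body[3] sub  r3, r1, r2 -> r3=0xf0
body[4] sub  r4, r2, r1 -> r4=0x10
body[5] sub  r5, r4, #16 -> r5=0x00
body[6] sub  r3, r1, #61 -> r3=0x3c
body[7] sub  r6, r7, r6 -> r6=0x83
epilogue: pop r5=0x98, sp=0xab
epilogue: pop r4=0xc2, sp=0xac
epilogue: pop r3=0xac, sp=0xad
r6 is caller-saved -> body value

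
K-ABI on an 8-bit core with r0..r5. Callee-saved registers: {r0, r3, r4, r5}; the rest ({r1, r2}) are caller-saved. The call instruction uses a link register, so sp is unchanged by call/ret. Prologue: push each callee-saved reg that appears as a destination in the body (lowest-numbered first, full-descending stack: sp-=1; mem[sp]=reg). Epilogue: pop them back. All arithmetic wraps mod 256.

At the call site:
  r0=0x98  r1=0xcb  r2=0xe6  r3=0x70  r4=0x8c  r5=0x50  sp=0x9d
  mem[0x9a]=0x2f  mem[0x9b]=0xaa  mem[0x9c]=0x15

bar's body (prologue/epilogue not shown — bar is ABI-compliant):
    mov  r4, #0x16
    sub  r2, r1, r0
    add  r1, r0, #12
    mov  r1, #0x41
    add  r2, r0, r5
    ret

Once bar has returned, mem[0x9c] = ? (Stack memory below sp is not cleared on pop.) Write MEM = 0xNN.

MEM = 0x8c

prologue: push r4 → mem[0x9c]=0x8c, sp=0x9c
body[0] mov  r4, #0x16 → r4=0x16
body[1] sub  r2, r1, r0 → r2=0x33
body[2] add  r1, r0, #12 → r1=0xa4
body[3] mov  r1, #0x41 → r1=0x41
body[4] add  r2, r0, r5 → r2=0xe8
epilogue: pop r4=0x8c, sp=0x9d
prologue pushed ['r4'] at ['0x9c']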